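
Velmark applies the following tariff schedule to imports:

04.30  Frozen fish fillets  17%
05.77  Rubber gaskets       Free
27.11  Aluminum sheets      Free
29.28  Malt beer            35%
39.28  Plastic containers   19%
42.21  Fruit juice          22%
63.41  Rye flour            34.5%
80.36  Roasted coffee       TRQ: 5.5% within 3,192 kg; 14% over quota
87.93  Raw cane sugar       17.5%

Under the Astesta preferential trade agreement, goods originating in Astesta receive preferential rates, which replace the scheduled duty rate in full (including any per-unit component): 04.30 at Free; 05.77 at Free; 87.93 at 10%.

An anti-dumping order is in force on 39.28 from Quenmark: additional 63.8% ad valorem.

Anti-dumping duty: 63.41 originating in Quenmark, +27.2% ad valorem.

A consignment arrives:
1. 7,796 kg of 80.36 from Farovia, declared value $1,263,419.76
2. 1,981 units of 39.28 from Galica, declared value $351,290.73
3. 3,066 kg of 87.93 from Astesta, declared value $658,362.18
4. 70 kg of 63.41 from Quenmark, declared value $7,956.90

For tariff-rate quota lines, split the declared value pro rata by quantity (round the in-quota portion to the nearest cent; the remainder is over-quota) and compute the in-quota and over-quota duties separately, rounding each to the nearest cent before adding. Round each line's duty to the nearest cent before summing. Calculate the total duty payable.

Line 1 (80.36, Farovia, 7,796 kg, $1,263,419.76):
Code 80.36 is under a tariff-rate quota (threshold 3,192 kg). In-quota: 3,192 kg at 5.5%; over-quota: 4,604 kg at 14%.
Pro-rata value split: in-quota = $1,263,419.76 × 3,192/7,796 = $517,295.52; over-quota = $1,263,419.76 − $517,295.52 = $746,124.24.
In-quota duty = $517,295.52 × 5.5% = $28,451.25. Over-quota duty = $746,124.24 × 14% = $104,457.39.
Line duty = $28,451.25 + $104,457.39 = $132,908.64.
Line 2 (39.28, Galica, 1,981 units, $351,290.73):
Base rate for 39.28 is 19%.
The additional-duty order on 39.28 targets Quenmark, not Galica; it does not apply.
Duty = $351,290.73 × 19% = $66,745.24.
Line 3 (87.93, Astesta, 3,066 kg, $658,362.18):
Base rate for 87.93 is 17.5%.
Origin Astesta qualifies under the Velmark–Astesta agreement and 87.93 is covered: preferential rate 10% applies instead.
Duty = $658,362.18 × 10% = $65,836.22.
Line 4 (63.41, Quenmark, 70 kg, $7,956.90):
Base rate for 63.41 is 34.5%.
Additional duty on 63.41 from Quenmark: +27.2%. Applied ad valorem rate: 34.5% + 27.2% = 61.7%.
Duty = $7,956.90 × 61.7% = $4,909.41.
Total = $132,908.64 + $66,745.24 + $65,836.22 + $4,909.41 = $270,399.51.

$270,399.51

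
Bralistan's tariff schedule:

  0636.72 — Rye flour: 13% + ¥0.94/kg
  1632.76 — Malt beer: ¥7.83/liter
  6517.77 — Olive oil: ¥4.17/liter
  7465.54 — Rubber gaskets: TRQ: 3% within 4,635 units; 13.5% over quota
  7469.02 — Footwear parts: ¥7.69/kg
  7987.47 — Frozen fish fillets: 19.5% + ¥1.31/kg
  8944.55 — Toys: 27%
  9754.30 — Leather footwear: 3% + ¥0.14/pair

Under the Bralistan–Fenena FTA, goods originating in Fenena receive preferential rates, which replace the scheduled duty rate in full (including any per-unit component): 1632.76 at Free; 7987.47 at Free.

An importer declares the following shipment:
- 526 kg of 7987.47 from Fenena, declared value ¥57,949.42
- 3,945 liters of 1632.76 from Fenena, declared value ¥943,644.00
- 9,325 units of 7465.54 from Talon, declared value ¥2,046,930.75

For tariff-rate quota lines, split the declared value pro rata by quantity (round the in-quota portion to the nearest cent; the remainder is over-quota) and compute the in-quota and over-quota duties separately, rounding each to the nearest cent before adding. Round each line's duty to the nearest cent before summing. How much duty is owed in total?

¥169,505.63

Line 1 (7987.47, Fenena, 526 kg, ¥57,949.42):
Base rate for 7987.47 is 19.5% + ¥1.31/kg.
Origin Fenena qualifies under the Bralistan–Fenena agreement and 7987.47 is covered: preferential rate Free applies instead.
Duty = ¥57,949.42 × 0% = ¥0.00.
Line 2 (1632.76, Fenena, 3,945 liters, ¥943,644.00):
Base rate for 1632.76 is ¥7.83/liter.
Origin Fenena qualifies under the Bralistan–Fenena agreement and 1632.76 is covered: preferential rate Free applies instead.
Duty = ¥943,644.00 × 0% = ¥0.00.
Line 3 (7465.54, Talon, 9,325 units, ¥2,046,930.75):
Code 7465.54 is under a tariff-rate quota (threshold 4,635 units). In-quota: 4,635 units at 3%; over-quota: 4,690 units at 13.5%.
Pro-rata value split: in-quota = ¥2,046,930.75 × 4,635/9,325 = ¥1,017,428.85; over-quota = ¥2,046,930.75 − ¥1,017,428.85 = ¥1,029,501.90.
In-quota duty = ¥1,017,428.85 × 3% = ¥30,522.87. Over-quota duty = ¥1,029,501.90 × 13.5% = ¥138,982.76.
Line duty = ¥30,522.87 + ¥138,982.76 = ¥169,505.63.
Total = ¥0.00 + ¥0.00 + ¥169,505.63 = ¥169,505.63.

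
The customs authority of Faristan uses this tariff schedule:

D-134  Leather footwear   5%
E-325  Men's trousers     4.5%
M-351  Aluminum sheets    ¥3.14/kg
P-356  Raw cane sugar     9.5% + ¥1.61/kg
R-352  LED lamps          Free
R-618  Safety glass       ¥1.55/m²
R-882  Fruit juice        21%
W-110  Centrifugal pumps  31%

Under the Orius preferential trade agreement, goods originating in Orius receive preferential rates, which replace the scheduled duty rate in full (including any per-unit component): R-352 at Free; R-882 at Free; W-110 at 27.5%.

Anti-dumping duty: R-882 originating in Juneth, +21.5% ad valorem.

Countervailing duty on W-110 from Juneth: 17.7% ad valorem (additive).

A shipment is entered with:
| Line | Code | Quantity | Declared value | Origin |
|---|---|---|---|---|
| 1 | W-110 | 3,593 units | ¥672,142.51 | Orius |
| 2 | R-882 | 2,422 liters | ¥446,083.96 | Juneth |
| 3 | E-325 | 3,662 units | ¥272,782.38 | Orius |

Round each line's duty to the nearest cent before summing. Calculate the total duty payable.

¥386,700.08

Line 1 (W-110, Orius, 3,593 units, ¥672,142.51):
Base rate for W-110 is 31%.
Origin Orius qualifies under the Faristan–Orius agreement and W-110 is covered: preferential rate 27.5% applies instead.
The additional-duty order on W-110 targets Juneth, not Orius; it does not apply.
Duty = ¥672,142.51 × 27.5% = ¥184,839.19.
Line 2 (R-882, Juneth, 2,422 liters, ¥446,083.96):
Base rate for R-882 is 21%.
R-882 has an FTA preferential rate, but origin Juneth is not Orius; base rate stands.
Additional duty on R-882 from Juneth: +21.5%. Applied ad valorem rate: 21% + 21.5% = 42.5%.
Duty = ¥446,083.96 × 42.5% = ¥189,585.68.
Line 3 (E-325, Orius, 3,662 units, ¥272,782.38):
Base rate for E-325 is 4.5%.
Origin Orius is the FTA partner but E-325 is not on the preference list; base rate stands.
Duty = ¥272,782.38 × 4.5% = ¥12,275.21.
Total = ¥184,839.19 + ¥189,585.68 + ¥12,275.21 = ¥386,700.08.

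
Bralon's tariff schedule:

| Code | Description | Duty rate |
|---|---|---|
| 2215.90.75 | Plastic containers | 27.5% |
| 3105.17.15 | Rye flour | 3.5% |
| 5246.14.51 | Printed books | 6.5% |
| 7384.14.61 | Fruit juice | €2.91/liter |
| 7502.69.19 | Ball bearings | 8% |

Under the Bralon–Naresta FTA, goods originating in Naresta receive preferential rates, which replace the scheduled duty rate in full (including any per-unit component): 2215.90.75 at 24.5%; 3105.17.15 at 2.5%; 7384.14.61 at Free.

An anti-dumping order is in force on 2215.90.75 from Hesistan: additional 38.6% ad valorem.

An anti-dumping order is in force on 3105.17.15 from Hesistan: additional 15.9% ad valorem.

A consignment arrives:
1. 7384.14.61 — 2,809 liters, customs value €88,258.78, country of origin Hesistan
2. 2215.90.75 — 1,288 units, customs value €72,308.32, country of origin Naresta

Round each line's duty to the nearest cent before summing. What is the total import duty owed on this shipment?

Line 1 (7384.14.61, Hesistan, 2,809 liters, €88,258.78):
Base rate for 7384.14.61 is €2.91/liter.
7384.14.61 has an FTA preferential rate, but origin Hesistan is not Naresta; base rate stands.
Duty = 2,809 × €2.91 = €8,174.19.
Line 2 (2215.90.75, Naresta, 1,288 units, €72,308.32):
Base rate for 2215.90.75 is 27.5%.
Origin Naresta qualifies under the Bralon–Naresta agreement and 2215.90.75 is covered: preferential rate 24.5% applies instead.
The additional-duty order on 2215.90.75 targets Hesistan, not Naresta; it does not apply.
Duty = €72,308.32 × 24.5% = €17,715.54.
Total = €8,174.19 + €17,715.54 = €25,889.73.

€25,889.73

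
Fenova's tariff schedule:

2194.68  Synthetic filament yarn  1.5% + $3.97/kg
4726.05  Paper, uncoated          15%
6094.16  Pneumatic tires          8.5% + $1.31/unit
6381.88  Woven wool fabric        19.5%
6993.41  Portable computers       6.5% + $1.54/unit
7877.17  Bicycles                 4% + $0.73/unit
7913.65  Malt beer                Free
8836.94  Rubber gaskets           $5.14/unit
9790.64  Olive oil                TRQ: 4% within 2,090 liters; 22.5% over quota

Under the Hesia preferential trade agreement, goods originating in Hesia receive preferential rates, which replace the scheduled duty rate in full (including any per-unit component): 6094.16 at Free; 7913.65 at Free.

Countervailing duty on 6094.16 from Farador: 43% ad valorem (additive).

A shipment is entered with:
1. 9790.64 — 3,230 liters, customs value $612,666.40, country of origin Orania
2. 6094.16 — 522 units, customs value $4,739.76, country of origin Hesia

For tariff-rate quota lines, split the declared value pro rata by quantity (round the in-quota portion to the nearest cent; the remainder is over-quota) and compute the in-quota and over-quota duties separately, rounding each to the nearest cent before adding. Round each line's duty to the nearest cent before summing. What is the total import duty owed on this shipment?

$64,510.17

Line 1 (9790.64, Orania, 3,230 liters, $612,666.40):
Code 9790.64 is under a tariff-rate quota (threshold 2,090 liters). In-quota: 2,090 liters at 4%; over-quota: 1,140 liters at 22.5%.
Pro-rata value split: in-quota = $612,666.40 × 2,090/3,230 = $396,431.20; over-quota = $612,666.40 − $396,431.20 = $216,235.20.
In-quota duty = $396,431.20 × 4% = $15,857.25. Over-quota duty = $216,235.20 × 22.5% = $48,652.92.
Line duty = $15,857.25 + $48,652.92 = $64,510.17.
Line 2 (6094.16, Hesia, 522 units, $4,739.76):
Base rate for 6094.16 is 8.5% + $1.31/unit.
Origin Hesia qualifies under the Fenova–Hesia agreement and 6094.16 is covered: preferential rate Free applies instead.
The additional-duty order on 6094.16 targets Farador, not Hesia; it does not apply.
Duty = $4,739.76 × 0% = $0.00.
Total = $64,510.17 + $0.00 = $64,510.17.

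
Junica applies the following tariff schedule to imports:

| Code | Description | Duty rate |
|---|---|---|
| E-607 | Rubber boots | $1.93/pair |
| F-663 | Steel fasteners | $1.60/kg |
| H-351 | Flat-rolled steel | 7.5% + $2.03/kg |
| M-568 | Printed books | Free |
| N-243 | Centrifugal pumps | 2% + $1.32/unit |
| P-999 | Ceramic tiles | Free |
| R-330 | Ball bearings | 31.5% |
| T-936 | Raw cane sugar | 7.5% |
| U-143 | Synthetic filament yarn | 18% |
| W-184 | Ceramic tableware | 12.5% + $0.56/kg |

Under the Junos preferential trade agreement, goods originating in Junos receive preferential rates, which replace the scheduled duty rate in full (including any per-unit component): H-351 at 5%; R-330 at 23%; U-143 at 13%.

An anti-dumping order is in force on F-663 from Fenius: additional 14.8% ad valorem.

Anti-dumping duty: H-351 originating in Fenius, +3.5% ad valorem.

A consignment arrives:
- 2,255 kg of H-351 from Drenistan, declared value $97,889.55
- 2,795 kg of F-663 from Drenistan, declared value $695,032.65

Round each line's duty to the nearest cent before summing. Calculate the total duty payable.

$16,391.37

Line 1 (H-351, Drenistan, 2,255 kg, $97,889.55):
Base rate for H-351 is 7.5% + $2.03/kg.
H-351 has an FTA preferential rate, but origin Drenistan is not Junos; base rate stands.
The additional-duty order on H-351 targets Fenius, not Drenistan; it does not apply.
Duty = $97,889.55 × 7.5% + 2,255 × $2.03 = $11,919.37.
Line 2 (F-663, Drenistan, 2,795 kg, $695,032.65):
Base rate for F-663 is $1.60/kg.
The additional-duty order on F-663 targets Fenius, not Drenistan; it does not apply.
Duty = 2,795 × $1.60 = $4,472.00.
Total = $11,919.37 + $4,472.00 = $16,391.37.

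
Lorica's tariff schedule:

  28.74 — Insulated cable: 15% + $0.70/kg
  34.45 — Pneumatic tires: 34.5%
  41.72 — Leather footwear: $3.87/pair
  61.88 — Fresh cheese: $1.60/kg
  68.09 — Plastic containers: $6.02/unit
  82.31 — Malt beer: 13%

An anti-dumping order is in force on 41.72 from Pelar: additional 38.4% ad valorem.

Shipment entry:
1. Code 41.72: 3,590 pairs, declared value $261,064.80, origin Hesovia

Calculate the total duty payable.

Line 1 (41.72, Hesovia, 3,590 pairs, $261,064.80):
Base rate for 41.72 is $3.87/pair.
The additional-duty order on 41.72 targets Pelar, not Hesovia; it does not apply.
Duty = 3,590 × $3.87 = $13,893.30.

$13,893.30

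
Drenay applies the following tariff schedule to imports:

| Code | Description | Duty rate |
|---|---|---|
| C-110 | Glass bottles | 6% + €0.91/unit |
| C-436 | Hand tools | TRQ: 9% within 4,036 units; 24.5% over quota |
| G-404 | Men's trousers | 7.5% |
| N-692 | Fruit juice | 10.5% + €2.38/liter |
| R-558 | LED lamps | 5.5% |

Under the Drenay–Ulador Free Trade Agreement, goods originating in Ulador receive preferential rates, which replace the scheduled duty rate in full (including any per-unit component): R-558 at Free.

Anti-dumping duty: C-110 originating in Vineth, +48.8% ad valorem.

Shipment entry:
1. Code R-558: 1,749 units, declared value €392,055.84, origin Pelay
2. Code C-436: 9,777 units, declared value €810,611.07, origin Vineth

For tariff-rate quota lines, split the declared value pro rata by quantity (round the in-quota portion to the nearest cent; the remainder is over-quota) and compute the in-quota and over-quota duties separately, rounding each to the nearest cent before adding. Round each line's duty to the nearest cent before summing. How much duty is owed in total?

Line 1 (R-558, Pelay, 1,749 units, €392,055.84):
Base rate for R-558 is 5.5%.
R-558 has an FTA preferential rate, but origin Pelay is not Ulador; base rate stands.
Duty = €392,055.84 × 5.5% = €21,563.07.
Line 2 (C-436, Vineth, 9,777 units, €810,611.07):
Code C-436 is under a tariff-rate quota (threshold 4,036 units). In-quota: 4,036 units at 9%; over-quota: 5,741 units at 24.5%.
Pro-rata value split: in-quota = €810,611.07 × 4,036/9,777 = €334,624.76; over-quota = €810,611.07 − €334,624.76 = €475,986.31.
In-quota duty = €334,624.76 × 9% = €30,116.23. Over-quota duty = €475,986.31 × 24.5% = €116,616.65.
Line duty = €30,116.23 + €116,616.65 = €146,732.88.
Total = €21,563.07 + €146,732.88 = €168,295.95.

€168,295.95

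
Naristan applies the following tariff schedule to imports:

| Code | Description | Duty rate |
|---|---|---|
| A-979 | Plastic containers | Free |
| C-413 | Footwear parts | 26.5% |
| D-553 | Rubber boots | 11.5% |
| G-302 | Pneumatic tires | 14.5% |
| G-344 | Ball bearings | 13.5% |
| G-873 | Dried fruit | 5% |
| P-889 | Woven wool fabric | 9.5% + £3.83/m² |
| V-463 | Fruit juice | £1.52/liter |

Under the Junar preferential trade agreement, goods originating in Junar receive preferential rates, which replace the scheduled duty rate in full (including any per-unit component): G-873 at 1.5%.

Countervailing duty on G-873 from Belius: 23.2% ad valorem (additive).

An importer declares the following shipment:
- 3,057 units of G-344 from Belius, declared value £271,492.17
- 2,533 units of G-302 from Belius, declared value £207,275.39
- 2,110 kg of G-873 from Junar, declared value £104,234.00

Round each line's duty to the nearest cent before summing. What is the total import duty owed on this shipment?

£68,269.88

Line 1 (G-344, Belius, 3,057 units, £271,492.17):
Base rate for G-344 is 13.5%.
Duty = £271,492.17 × 13.5% = £36,651.44.
Line 2 (G-302, Belius, 2,533 units, £207,275.39):
Base rate for G-302 is 14.5%.
Duty = £207,275.39 × 14.5% = £30,054.93.
Line 3 (G-873, Junar, 2,110 kg, £104,234.00):
Base rate for G-873 is 5%.
Origin Junar qualifies under the Naristan–Junar agreement and G-873 is covered: preferential rate 1.5% applies instead.
The additional-duty order on G-873 targets Belius, not Junar; it does not apply.
Duty = £104,234.00 × 1.5% = £1,563.51.
Total = £36,651.44 + £30,054.93 + £1,563.51 = £68,269.88.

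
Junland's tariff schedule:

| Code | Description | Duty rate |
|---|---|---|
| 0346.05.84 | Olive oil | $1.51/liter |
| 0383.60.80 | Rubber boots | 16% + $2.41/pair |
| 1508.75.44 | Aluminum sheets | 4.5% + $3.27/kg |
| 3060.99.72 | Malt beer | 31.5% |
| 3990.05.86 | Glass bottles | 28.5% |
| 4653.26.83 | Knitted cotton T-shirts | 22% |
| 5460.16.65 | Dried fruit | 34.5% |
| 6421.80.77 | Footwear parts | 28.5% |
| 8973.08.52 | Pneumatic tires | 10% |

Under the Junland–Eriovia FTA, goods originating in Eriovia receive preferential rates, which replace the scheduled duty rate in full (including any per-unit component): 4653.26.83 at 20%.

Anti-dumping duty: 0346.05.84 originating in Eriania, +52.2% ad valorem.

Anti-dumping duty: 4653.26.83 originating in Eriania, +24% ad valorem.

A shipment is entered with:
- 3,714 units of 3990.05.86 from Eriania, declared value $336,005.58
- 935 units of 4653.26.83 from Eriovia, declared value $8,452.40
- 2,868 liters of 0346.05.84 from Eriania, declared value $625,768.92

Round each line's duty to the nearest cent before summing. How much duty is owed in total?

Line 1 (3990.05.86, Eriania, 3,714 units, $336,005.58):
Base rate for 3990.05.86 is 28.5%.
Duty = $336,005.58 × 28.5% = $95,761.59.
Line 2 (4653.26.83, Eriovia, 935 units, $8,452.40):
Base rate for 4653.26.83 is 22%.
Origin Eriovia qualifies under the Junland–Eriovia agreement and 4653.26.83 is covered: preferential rate 20% applies instead.
The additional-duty order on 4653.26.83 targets Eriania, not Eriovia; it does not apply.
Duty = $8,452.40 × 20% = $1,690.48.
Line 3 (0346.05.84, Eriania, 2,868 liters, $625,768.92):
Base rate for 0346.05.84 is $1.51/liter.
Additional duty on 0346.05.84 from Eriania: +52.2% ad valorem. Applied ad valorem rate = 52.2%.
Duty = $625,768.92 × 52.2% + 2,868 × $1.51 = $330,982.06.
Total = $95,761.59 + $1,690.48 + $330,982.06 = $428,434.13.

$428,434.13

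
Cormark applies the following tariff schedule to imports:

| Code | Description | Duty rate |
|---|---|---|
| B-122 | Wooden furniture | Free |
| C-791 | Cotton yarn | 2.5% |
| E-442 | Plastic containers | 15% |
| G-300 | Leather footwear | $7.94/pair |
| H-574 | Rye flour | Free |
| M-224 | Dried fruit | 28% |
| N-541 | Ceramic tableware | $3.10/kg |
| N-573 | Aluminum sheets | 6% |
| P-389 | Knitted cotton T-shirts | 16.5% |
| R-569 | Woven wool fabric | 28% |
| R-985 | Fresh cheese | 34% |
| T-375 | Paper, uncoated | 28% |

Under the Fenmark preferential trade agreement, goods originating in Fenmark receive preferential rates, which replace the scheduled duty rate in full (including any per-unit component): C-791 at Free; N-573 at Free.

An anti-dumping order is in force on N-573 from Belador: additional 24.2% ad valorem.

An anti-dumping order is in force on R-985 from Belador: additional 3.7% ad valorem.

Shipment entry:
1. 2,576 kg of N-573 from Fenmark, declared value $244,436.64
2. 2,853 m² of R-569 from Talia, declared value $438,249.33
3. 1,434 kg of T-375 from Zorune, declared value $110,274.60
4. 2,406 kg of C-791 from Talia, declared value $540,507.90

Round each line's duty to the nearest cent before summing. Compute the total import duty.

Line 1 (N-573, Fenmark, 2,576 kg, $244,436.64):
Base rate for N-573 is 6%.
Origin Fenmark qualifies under the Cormark–Fenmark agreement and N-573 is covered: preferential rate Free applies instead.
The additional-duty order on N-573 targets Belador, not Fenmark; it does not apply.
Duty = $244,436.64 × 0% = $0.00.
Line 2 (R-569, Talia, 2,853 m², $438,249.33):
Base rate for R-569 is 28%.
Duty = $438,249.33 × 28% = $122,709.81.
Line 3 (T-375, Zorune, 1,434 kg, $110,274.60):
Base rate for T-375 is 28%.
Duty = $110,274.60 × 28% = $30,876.89.
Line 4 (C-791, Talia, 2,406 kg, $540,507.90):
Base rate for C-791 is 2.5%.
C-791 has an FTA preferential rate, but origin Talia is not Fenmark; base rate stands.
Duty = $540,507.90 × 2.5% = $13,512.70.
Total = $0.00 + $122,709.81 + $30,876.89 + $13,512.70 = $167,099.40.

$167,099.40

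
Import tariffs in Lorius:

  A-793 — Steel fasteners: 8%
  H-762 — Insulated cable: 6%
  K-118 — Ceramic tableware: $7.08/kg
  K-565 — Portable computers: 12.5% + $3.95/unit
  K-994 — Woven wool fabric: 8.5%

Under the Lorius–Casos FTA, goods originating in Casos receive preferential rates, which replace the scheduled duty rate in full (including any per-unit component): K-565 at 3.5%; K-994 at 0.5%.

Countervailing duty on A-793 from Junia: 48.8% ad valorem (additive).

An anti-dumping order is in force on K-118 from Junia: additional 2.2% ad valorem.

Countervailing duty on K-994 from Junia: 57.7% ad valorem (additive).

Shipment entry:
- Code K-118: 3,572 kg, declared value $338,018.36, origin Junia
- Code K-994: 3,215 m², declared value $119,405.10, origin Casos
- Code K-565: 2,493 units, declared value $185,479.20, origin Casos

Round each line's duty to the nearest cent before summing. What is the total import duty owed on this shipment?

$39,814.96

Line 1 (K-118, Junia, 3,572 kg, $338,018.36):
Base rate for K-118 is $7.08/kg.
Additional duty on K-118 from Junia: +2.2% ad valorem. Applied ad valorem rate = 2.2%.
Duty = $338,018.36 × 2.2% + 3,572 × $7.08 = $32,726.16.
Line 2 (K-994, Casos, 3,215 m², $119,405.10):
Base rate for K-994 is 8.5%.
Origin Casos qualifies under the Lorius–Casos agreement and K-994 is covered: preferential rate 0.5% applies instead.
The additional-duty order on K-994 targets Junia, not Casos; it does not apply.
Duty = $119,405.10 × 0.5% = $597.03.
Line 3 (K-565, Casos, 2,493 units, $185,479.20):
Base rate for K-565 is 12.5% + $3.95/unit.
Origin Casos qualifies under the Lorius–Casos agreement and K-565 is covered: preferential rate 3.5% applies instead.
Duty = $185,479.20 × 3.5% = $6,491.77.
Total = $32,726.16 + $597.03 + $6,491.77 = $39,814.96.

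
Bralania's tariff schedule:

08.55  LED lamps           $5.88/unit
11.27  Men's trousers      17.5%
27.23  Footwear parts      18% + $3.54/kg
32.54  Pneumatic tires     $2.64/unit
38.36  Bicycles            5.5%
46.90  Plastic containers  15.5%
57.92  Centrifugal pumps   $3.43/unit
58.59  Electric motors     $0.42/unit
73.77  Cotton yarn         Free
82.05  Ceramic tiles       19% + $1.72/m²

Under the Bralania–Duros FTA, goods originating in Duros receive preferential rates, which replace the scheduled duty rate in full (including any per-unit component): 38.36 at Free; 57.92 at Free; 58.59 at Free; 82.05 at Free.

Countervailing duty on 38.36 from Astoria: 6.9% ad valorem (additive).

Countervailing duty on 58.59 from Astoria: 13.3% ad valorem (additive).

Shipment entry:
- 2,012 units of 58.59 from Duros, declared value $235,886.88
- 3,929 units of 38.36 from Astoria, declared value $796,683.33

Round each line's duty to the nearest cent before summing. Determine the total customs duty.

$98,788.73

Line 1 (58.59, Duros, 2,012 units, $235,886.88):
Base rate for 58.59 is $0.42/unit.
Origin Duros qualifies under the Bralania–Duros agreement and 58.59 is covered: preferential rate Free applies instead.
The additional-duty order on 58.59 targets Astoria, not Duros; it does not apply.
Duty = $235,886.88 × 0% = $0.00.
Line 2 (38.36, Astoria, 3,929 units, $796,683.33):
Base rate for 38.36 is 5.5%.
38.36 has an FTA preferential rate, but origin Astoria is not Duros; base rate stands.
Additional duty on 38.36 from Astoria: +6.9%. Applied ad valorem rate: 5.5% + 6.9% = 12.4%.
Duty = $796,683.33 × 12.4% = $98,788.73.
Total = $0.00 + $98,788.73 = $98,788.73.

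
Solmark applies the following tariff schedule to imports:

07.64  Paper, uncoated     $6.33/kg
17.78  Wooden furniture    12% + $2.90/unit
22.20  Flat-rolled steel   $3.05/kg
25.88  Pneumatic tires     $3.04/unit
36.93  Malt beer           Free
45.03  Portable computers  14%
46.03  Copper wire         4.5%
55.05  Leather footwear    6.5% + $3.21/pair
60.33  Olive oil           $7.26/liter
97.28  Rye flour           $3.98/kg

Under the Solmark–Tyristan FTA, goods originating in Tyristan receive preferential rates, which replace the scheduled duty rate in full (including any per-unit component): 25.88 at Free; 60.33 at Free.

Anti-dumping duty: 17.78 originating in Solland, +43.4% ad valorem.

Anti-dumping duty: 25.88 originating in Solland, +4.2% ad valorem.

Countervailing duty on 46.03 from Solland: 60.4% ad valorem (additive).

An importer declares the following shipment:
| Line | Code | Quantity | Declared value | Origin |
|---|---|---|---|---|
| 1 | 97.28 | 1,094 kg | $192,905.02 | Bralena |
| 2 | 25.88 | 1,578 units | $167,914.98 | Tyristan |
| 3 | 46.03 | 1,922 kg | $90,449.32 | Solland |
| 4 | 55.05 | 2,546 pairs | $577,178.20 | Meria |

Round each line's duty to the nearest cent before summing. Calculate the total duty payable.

Line 1 (97.28, Bralena, 1,094 kg, $192,905.02):
Base rate for 97.28 is $3.98/kg.
Duty = 1,094 × $3.98 = $4,354.12.
Line 2 (25.88, Tyristan, 1,578 units, $167,914.98):
Base rate for 25.88 is $3.04/unit.
Origin Tyristan qualifies under the Solmark–Tyristan agreement and 25.88 is covered: preferential rate Free applies instead.
The additional-duty order on 25.88 targets Solland, not Tyristan; it does not apply.
Duty = $167,914.98 × 0% = $0.00.
Line 3 (46.03, Solland, 1,922 kg, $90,449.32):
Base rate for 46.03 is 4.5%.
Additional duty on 46.03 from Solland: +60.4%. Applied ad valorem rate: 4.5% + 60.4% = 64.9%.
Duty = $90,449.32 × 64.9% = $58,701.61.
Line 4 (55.05, Meria, 2,546 pairs, $577,178.20):
Base rate for 55.05 is 6.5% + $3.21/pair.
Duty = $577,178.20 × 6.5% + 2,546 × $3.21 = $45,689.24.
Total = $4,354.12 + $0.00 + $58,701.61 + $45,689.24 = $108,744.97.

$108,744.97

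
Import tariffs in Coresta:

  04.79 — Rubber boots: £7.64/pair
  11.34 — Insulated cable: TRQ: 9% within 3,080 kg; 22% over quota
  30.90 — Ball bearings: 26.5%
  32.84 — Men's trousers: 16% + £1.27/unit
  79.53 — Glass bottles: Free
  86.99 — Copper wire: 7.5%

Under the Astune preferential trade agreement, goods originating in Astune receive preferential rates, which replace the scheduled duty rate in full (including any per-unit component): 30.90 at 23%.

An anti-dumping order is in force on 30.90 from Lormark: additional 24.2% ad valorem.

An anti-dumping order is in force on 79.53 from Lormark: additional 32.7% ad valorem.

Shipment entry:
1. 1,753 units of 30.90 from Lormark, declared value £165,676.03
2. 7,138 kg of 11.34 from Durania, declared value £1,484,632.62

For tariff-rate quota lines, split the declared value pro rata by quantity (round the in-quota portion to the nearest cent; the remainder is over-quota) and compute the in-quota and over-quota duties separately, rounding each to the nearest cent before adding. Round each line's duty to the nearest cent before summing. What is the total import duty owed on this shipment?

£327,337.73

Line 1 (30.90, Lormark, 1,753 units, £165,676.03):
Base rate for 30.90 is 26.5%.
30.90 has an FTA preferential rate, but origin Lormark is not Astune; base rate stands.
Additional duty on 30.90 from Lormark: +24.2%. Applied ad valorem rate: 26.5% + 24.2% = 50.7%.
Duty = £165,676.03 × 50.7% = £83,997.75.
Line 2 (11.34, Durania, 7,138 kg, £1,484,632.62):
Code 11.34 is under a tariff-rate quota (threshold 3,080 kg). In-quota: 3,080 kg at 9%; over-quota: 4,058 kg at 22%.
Pro-rata value split: in-quota = £1,484,632.62 × 3,080/7,138 = £640,609.20; over-quota = £1,484,632.62 − £640,609.20 = £844,023.42.
In-quota duty = £640,609.20 × 9% = £57,654.83. Over-quota duty = £844,023.42 × 22% = £185,685.15.
Line duty = £57,654.83 + £185,685.15 = £243,339.98.
Total = £83,997.75 + £243,339.98 = £327,337.73.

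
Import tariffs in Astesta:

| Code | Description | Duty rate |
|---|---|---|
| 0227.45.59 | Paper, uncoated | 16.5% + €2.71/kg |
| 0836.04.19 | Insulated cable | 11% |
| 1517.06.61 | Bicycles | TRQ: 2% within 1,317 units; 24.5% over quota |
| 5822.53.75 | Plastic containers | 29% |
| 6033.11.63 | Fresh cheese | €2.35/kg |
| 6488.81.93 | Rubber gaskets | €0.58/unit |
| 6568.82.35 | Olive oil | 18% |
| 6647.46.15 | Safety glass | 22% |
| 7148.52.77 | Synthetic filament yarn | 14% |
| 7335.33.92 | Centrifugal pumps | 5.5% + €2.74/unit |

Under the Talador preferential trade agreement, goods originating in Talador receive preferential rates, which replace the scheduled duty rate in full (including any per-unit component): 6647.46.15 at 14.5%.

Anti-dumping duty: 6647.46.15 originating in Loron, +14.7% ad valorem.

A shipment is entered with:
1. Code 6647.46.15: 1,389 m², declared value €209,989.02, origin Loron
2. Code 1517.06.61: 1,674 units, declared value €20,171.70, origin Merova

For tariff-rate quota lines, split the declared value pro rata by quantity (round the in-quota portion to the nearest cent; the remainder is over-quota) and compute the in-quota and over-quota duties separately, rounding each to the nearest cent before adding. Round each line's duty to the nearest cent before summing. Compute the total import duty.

€78,437.32

Line 1 (6647.46.15, Loron, 1,389 m², €209,989.02):
Base rate for 6647.46.15 is 22%.
6647.46.15 has an FTA preferential rate, but origin Loron is not Talador; base rate stands.
Additional duty on 6647.46.15 from Loron: +14.7%. Applied ad valorem rate: 22% + 14.7% = 36.7%.
Duty = €209,989.02 × 36.7% = €77,065.97.
Line 2 (1517.06.61, Merova, 1,674 units, €20,171.70):
Code 1517.06.61 is under a tariff-rate quota (threshold 1,317 units). In-quota: 1,317 units at 2%; over-quota: 357 units at 24.5%.
Pro-rata value split: in-quota = €20,171.70 × 1,317/1,674 = €15,869.85; over-quota = €20,171.70 − €15,869.85 = €4,301.85.
In-quota duty = €15,869.85 × 2% = €317.40. Over-quota duty = €4,301.85 × 24.5% = €1,053.95.
Line duty = €317.40 + €1,053.95 = €1,371.35.
Total = €77,065.97 + €1,371.35 = €78,437.32.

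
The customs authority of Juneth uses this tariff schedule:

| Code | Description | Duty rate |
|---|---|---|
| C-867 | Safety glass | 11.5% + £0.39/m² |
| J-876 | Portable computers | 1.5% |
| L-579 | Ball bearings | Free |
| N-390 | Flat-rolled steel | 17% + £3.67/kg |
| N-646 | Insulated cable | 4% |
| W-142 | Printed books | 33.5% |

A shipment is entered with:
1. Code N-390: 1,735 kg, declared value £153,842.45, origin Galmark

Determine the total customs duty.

Line 1 (N-390, Galmark, 1,735 kg, £153,842.45):
Base rate for N-390 is 17% + £3.67/kg.
Duty = £153,842.45 × 17% + 1,735 × £3.67 = £32,520.67.

£32,520.67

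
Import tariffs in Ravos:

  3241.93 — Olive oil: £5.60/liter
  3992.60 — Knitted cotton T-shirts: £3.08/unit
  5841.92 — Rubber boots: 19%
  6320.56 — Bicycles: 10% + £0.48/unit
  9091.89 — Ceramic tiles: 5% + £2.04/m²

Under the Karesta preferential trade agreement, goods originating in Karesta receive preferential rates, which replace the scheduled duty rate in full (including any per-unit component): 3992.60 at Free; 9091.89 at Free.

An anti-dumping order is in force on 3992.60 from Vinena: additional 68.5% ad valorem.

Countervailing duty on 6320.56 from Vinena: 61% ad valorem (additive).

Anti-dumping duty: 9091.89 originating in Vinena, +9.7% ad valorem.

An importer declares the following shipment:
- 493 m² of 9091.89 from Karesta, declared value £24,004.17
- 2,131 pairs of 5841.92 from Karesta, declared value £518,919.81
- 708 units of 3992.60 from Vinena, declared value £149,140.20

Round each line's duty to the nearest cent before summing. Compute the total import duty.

Line 1 (9091.89, Karesta, 493 m², £24,004.17):
Base rate for 9091.89 is 5% + £2.04/m².
Origin Karesta qualifies under the Ravos–Karesta agreement and 9091.89 is covered: preferential rate Free applies instead.
The additional-duty order on 9091.89 targets Vinena, not Karesta; it does not apply.
Duty = £24,004.17 × 0% = £0.00.
Line 2 (5841.92, Karesta, 2,131 pairs, £518,919.81):
Base rate for 5841.92 is 19%.
Origin Karesta is the FTA partner but 5841.92 is not on the preference list; base rate stands.
Duty = £518,919.81 × 19% = £98,594.76.
Line 3 (3992.60, Vinena, 708 units, £149,140.20):
Base rate for 3992.60 is £3.08/unit.
3992.60 has an FTA preferential rate, but origin Vinena is not Karesta; base rate stands.
Additional duty on 3992.60 from Vinena: +68.5% ad valorem. Applied ad valorem rate = 68.5%.
Duty = £149,140.20 × 68.5% + 708 × £3.08 = £104,341.68.
Total = £0.00 + £98,594.76 + £104,341.68 = £202,936.44.

£202,936.44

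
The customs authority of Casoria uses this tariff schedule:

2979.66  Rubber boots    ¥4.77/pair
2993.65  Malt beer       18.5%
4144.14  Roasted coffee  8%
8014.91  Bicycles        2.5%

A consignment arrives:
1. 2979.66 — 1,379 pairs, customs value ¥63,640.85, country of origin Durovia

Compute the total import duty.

Line 1 (2979.66, Durovia, 1,379 pairs, ¥63,640.85):
Base rate for 2979.66 is ¥4.77/pair.
Duty = 1,379 × ¥4.77 = ¥6,577.83.

¥6,577.83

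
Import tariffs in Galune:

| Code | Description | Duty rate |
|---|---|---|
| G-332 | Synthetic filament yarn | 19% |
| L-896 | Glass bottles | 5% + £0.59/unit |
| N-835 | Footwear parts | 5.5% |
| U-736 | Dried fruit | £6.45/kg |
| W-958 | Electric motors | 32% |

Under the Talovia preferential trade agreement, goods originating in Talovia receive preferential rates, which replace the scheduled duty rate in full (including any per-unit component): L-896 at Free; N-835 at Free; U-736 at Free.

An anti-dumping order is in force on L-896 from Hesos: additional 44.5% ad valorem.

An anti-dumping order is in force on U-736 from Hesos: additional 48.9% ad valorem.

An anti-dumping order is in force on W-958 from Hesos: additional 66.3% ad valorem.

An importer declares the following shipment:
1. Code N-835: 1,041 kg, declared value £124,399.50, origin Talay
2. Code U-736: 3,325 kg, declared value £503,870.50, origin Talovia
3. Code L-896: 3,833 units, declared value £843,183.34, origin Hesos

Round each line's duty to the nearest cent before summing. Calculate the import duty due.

Line 1 (N-835, Talay, 1,041 kg, £124,399.50):
Base rate for N-835 is 5.5%.
N-835 has an FTA preferential rate, but origin Talay is not Talovia; base rate stands.
Duty = £124,399.50 × 5.5% = £6,841.97.
Line 2 (U-736, Talovia, 3,325 kg, £503,870.50):
Base rate for U-736 is £6.45/kg.
Origin Talovia qualifies under the Galune–Talovia agreement and U-736 is covered: preferential rate Free applies instead.
The additional-duty order on U-736 targets Hesos, not Talovia; it does not apply.
Duty = £503,870.50 × 0% = £0.00.
Line 3 (L-896, Hesos, 3,833 units, £843,183.34):
Base rate for L-896 is 5% + £0.59/unit.
L-896 has an FTA preferential rate, but origin Hesos is not Talovia; base rate stands.
Additional duty on L-896 from Hesos: +44.5%. Applied ad valorem rate: 5% + 44.5% = 49.5%.
Duty = £843,183.34 × 49.5% + 3,833 × £0.59 = £419,637.22.
Total = £6,841.97 + £0.00 + £419,637.22 = £426,479.19.

£426,479.19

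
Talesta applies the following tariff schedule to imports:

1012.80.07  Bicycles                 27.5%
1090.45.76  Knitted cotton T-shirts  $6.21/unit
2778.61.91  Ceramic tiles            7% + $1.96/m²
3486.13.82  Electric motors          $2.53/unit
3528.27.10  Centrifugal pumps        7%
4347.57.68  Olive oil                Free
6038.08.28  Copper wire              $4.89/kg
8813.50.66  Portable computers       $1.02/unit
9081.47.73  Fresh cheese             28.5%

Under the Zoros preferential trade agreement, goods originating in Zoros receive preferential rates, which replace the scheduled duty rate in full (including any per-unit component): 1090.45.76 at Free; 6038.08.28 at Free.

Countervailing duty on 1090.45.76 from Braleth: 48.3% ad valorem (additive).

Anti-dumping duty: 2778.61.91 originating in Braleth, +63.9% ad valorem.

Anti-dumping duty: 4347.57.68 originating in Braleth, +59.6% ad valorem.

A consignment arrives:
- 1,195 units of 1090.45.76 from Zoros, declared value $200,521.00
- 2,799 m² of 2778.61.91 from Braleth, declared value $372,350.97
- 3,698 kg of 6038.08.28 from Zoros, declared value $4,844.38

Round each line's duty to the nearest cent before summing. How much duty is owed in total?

$269,482.88

Line 1 (1090.45.76, Zoros, 1,195 units, $200,521.00):
Base rate for 1090.45.76 is $6.21/unit.
Origin Zoros qualifies under the Talesta–Zoros agreement and 1090.45.76 is covered: preferential rate Free applies instead.
The additional-duty order on 1090.45.76 targets Braleth, not Zoros; it does not apply.
Duty = $200,521.00 × 0% = $0.00.
Line 2 (2778.61.91, Braleth, 2,799 m², $372,350.97):
Base rate for 2778.61.91 is 7% + $1.96/m².
Additional duty on 2778.61.91 from Braleth: +63.9%. Applied ad valorem rate: 7% + 63.9% = 70.9%.
Duty = $372,350.97 × 70.9% + 2,799 × $1.96 = $269,482.88.
Line 3 (6038.08.28, Zoros, 3,698 kg, $4,844.38):
Base rate for 6038.08.28 is $4.89/kg.
Origin Zoros qualifies under the Talesta–Zoros agreement and 6038.08.28 is covered: preferential rate Free applies instead.
Duty = $4,844.38 × 0% = $0.00.
Total = $0.00 + $269,482.88 + $0.00 = $269,482.88.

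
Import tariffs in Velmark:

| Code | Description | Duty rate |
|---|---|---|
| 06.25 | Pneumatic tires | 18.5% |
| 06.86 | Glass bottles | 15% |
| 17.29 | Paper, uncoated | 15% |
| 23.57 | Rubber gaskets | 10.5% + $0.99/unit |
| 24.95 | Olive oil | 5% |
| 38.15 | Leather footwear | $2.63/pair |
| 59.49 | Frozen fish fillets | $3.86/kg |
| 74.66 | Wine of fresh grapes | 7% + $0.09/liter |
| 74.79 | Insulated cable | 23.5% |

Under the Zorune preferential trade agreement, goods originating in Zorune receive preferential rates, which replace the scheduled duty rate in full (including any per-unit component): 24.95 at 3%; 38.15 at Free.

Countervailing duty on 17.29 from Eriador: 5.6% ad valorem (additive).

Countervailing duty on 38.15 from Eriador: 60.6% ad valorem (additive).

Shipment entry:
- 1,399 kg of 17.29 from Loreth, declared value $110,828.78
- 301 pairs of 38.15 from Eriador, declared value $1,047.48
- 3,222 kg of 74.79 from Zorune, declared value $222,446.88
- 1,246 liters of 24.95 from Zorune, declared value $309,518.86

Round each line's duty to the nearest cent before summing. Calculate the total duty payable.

$79,611.31

Line 1 (17.29, Loreth, 1,399 kg, $110,828.78):
Base rate for 17.29 is 15%.
The additional-duty order on 17.29 targets Eriador, not Loreth; it does not apply.
Duty = $110,828.78 × 15% = $16,624.32.
Line 2 (38.15, Eriador, 301 pairs, $1,047.48):
Base rate for 38.15 is $2.63/pair.
38.15 has an FTA preferential rate, but origin Eriador is not Zorune; base rate stands.
Additional duty on 38.15 from Eriador: +60.6% ad valorem. Applied ad valorem rate = 60.6%.
Duty = $1,047.48 × 60.6% + 301 × $2.63 = $1,426.40.
Line 3 (74.79, Zorune, 3,222 kg, $222,446.88):
Base rate for 74.79 is 23.5%.
Origin Zorune is the FTA partner but 74.79 is not on the preference list; base rate stands.
Duty = $222,446.88 × 23.5% = $52,275.02.
Line 4 (24.95, Zorune, 1,246 liters, $309,518.86):
Base rate for 24.95 is 5%.
Origin Zorune qualifies under the Velmark–Zorune agreement and 24.95 is covered: preferential rate 3% applies instead.
Duty = $309,518.86 × 3% = $9,285.57.
Total = $16,624.32 + $1,426.40 + $52,275.02 + $9,285.57 = $79,611.31.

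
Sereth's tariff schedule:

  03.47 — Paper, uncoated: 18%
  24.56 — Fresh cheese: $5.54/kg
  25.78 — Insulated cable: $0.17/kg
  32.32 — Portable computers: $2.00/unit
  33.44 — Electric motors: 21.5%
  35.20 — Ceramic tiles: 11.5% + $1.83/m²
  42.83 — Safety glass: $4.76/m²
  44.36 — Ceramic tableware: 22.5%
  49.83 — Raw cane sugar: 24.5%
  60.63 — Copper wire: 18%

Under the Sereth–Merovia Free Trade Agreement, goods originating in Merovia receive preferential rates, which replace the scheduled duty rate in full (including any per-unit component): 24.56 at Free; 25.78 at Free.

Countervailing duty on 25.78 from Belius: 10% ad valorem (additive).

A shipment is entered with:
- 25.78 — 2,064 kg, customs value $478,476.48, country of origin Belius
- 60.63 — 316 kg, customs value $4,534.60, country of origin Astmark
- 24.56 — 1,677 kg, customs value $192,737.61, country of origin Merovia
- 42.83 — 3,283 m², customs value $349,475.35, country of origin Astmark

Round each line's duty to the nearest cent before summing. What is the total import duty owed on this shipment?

$64,641.84

Line 1 (25.78, Belius, 2,064 kg, $478,476.48):
Base rate for 25.78 is $0.17/kg.
25.78 has an FTA preferential rate, but origin Belius is not Merovia; base rate stands.
Additional duty on 25.78 from Belius: +10% ad valorem. Applied ad valorem rate = 10%.
Duty = $478,476.48 × 10% + 2,064 × $0.17 = $48,198.53.
Line 2 (60.63, Astmark, 316 kg, $4,534.60):
Base rate for 60.63 is 18%.
Duty = $4,534.60 × 18% = $816.23.
Line 3 (24.56, Merovia, 1,677 kg, $192,737.61):
Base rate for 24.56 is $5.54/kg.
Origin Merovia qualifies under the Sereth–Merovia agreement and 24.56 is covered: preferential rate Free applies instead.
Duty = $192,737.61 × 0% = $0.00.
Line 4 (42.83, Astmark, 3,283 m², $349,475.35):
Base rate for 42.83 is $4.76/m².
Duty = 3,283 × $4.76 = $15,627.08.
Total = $48,198.53 + $816.23 + $0.00 + $15,627.08 = $64,641.84.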